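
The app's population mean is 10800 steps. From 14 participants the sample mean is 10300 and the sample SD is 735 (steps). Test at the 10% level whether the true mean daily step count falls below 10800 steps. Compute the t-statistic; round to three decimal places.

H0: μ = 10800; H1: μ < 10800 (one-sample t-test, left-tailed).
t = (x̄ − μ₀)/(s/√n) = (10300 − 10800)/(735/√14) = -2.545
df = n − 1 = 13
p-value = P(T ≤ -2.545) ≈ 0.0122
Since p ≈ 0.0122 < α = 0.1, reject H0; the data support H1.

-2.545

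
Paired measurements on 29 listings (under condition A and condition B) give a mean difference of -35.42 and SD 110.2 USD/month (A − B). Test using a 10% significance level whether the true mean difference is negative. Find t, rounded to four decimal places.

H0: μ_d = 0; H1: μ_d < 0 (paired t-test on the differences, left-tailed).
t = d̄/(s_d/√n) = -35.42/(110.2/√29) = -1.7309
df = n − 1 = 28
p-value = P(T ≤ -1.7309) ≈ 0.0472
Since p ≈ 0.0472 < α = 0.1, reject H0; the evidence is statistically significant.

-1.7309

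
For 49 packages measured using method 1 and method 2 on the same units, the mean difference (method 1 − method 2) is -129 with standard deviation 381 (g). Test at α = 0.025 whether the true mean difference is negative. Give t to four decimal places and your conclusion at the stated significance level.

t = -2.3701; reject H0

H0: μ_d = 0; H1: μ_d < 0 (paired t-test on the differences, left-tailed).
t = d̄/(s_d/√n) = -129/(381/√49) = -2.3701
df = n − 1 = 48
p-value = P(T ≤ -2.3701) ≈ 0.011
Since p ≈ 0.011 < α = 0.025, reject H0; the evidence is statistically significant.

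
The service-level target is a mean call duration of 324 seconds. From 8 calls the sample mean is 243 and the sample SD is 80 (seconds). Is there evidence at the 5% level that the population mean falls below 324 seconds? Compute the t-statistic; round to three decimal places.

-2.864

H0: μ = 324; H1: μ < 324 (one-sample t-test, left-tailed).
t = (x̄ − μ₀)/(s/√n) = (243 − 324)/(80/√8) = -2.864
df = n − 1 = 7
p-value = P(T ≤ -2.864) ≈ 0.012
Since p ≈ 0.012 < α = 0.05, reject H0; the data support H1.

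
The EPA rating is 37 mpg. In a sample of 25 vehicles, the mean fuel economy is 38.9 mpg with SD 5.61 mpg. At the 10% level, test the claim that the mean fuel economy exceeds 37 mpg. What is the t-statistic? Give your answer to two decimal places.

1.69

H0: μ = 37; H1: μ > 37 (one-sample t-test, right-tailed).
t = (x̄ − μ₀)/(s/√n) = (38.9 − 37)/(5.61/√25) = 1.69
df = n − 1 = 24
p-value = P(T ≥ 1.69) ≈ 0.052
Since p ≈ 0.052 < α = 0.1, reject H0; the evidence is statistically significant.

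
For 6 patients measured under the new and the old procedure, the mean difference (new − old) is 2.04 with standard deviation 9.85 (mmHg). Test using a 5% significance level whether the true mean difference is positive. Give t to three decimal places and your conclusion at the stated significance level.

H0: μ_d = 0; H1: μ_d > 0 (paired t-test on the differences, right-tailed).
t = d̄/(s_d/√n) = 2.04/(9.85/√6) = 0.507
df = n − 1 = 5
p-value = P(T ≥ 0.507) ≈ 0.317
Since p ≈ 0.317 > α = 0.05, fail to reject H0; the evidence is not statistically significant.

t = 0.507; fail to reject H0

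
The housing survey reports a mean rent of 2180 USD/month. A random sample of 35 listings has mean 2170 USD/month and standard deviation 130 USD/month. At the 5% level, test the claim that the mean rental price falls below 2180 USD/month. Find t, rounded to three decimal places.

-0.455

H0: μ = 2180; H1: μ < 2180 (one-sample t-test, left-tailed).
t = (x̄ − μ₀)/(s/√n) = (2170 − 2180)/(130/√35) = -0.455
df = n − 1 = 34
p-value = P(T ≤ -0.455) ≈ 0.326
Since p ≈ 0.326 > α = 0.05, fail to reject H0; the data do not provide sufficient evidence against H0.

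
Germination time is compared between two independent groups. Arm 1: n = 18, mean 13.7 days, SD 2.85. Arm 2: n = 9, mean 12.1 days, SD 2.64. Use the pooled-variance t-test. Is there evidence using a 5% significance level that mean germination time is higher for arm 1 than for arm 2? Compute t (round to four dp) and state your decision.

t = 1.4075; fail to reject H0

Let group 1 = arm 1, group 2 = arm 2. H0: μ_1 = μ_2; H1: μ_1 > μ_2 (two-sample pooled-variance t-test, right-tailed).
s_p² = [(18−1)·2.85² + (9−1)·2.64²]/(18+9−2) = 7.75357
t = (13.7 − 12.1)/√[7.75357·(1/18 + 1/9)] = 1.4075
df = n₁ + n₂ − 2 = 25
p-value = P(T ≥ 1.4075) ≈ 0.086
Since p ≈ 0.086 > α = 0.05, fail to reject H0; the evidence is not statistically significant.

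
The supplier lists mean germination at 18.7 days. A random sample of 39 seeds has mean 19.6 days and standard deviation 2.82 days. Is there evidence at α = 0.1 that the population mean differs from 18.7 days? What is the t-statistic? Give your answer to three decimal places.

1.993

H0: μ = 18.7; H1: μ ≠ 18.7 (one-sample t-test, two-sided).
t = (x̄ − μ₀)/(s/√n) = (19.6 − 18.7)/(2.82/√39) = 1.993
df = n − 1 = 38
Two-sided p-value ≈ 0.0535
Since p ≈ 0.0535 < α = 0.1, reject H0; the evidence is statistically significant.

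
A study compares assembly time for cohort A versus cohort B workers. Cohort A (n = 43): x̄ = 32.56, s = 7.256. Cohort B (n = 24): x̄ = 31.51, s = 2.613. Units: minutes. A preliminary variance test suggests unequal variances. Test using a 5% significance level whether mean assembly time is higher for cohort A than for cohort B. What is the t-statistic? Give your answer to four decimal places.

0.8548

Let group 1 = cohort A, group 2 = cohort B. H0: μ_1 = μ_2; H1: μ_1 > μ_2 (Welch's two-sample t-test, right-tailed).
t = (x̄_1 − x̄_2)/√(s_1²/n_1 + s_2²/n_2) = (32.56 − 31.51)/√(7.256²/43 + 2.613²/24) = 0.8548
Welch–Satterthwaite df ≈ 58.06
p-value = P(T ≥ 0.8548) ≈ 0.198
Since p ≈ 0.198 > α = 0.05, fail to reject H0; the data do not provide sufficient evidence against H0.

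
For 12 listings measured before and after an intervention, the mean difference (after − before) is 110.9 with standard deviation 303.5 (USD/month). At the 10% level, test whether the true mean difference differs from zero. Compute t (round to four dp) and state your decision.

H0: μ_d = 0; H1: μ_d ≠ 0 (paired t-test on the differences, two-sided).
t = d̄/(s_d/√n) = 110.9/(303.5/√12) = 1.2658
df = n − 1 = 11
Two-sided p-value ≈ 0.2317
Since p ≈ 0.2317 > α = 0.1, fail to reject H0; the data do not provide sufficient evidence against H0.

t = 1.2658; fail to reject H0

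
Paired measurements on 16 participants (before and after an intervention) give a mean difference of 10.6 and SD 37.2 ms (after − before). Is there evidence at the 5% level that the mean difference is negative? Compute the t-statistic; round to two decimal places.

H0: μ_d = 0; H1: μ_d < 0 (paired t-test on the differences, left-tailed).
t = d̄/(s_d/√n) = 10.6/(37.2/√16) = 1.14
df = n − 1 = 15
p-value = P(T ≤ 1.14) ≈ 0.864
Since p ≈ 0.864 > α = 0.05, fail to reject H0; the data do not provide sufficient evidence against H0.

1.14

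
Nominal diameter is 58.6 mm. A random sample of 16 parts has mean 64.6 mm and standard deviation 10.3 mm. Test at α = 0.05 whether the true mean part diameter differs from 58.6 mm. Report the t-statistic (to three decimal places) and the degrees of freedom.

t = 2.330, df = 15

H0: μ = 58.6; H1: μ ≠ 58.6 (one-sample t-test, two-sided).
t = (x̄ − μ₀)/(s/√n) = (64.6 − 58.6)/(10.3/√16) = 2.330
df = n − 1 = 15
Two-sided p-value ≈ 0.034
Since p ≈ 0.034 < α = 0.05, reject H0; the data support H1.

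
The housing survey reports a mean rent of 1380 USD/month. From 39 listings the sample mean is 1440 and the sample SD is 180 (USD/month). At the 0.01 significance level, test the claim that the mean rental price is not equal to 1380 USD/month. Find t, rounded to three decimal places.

H0: μ = 1380; H1: μ ≠ 1380 (one-sample t-test, two-sided).
t = (x̄ − μ₀)/(s/√n) = (1440 − 1380)/(180/√39) = 2.082
df = n − 1 = 38
Two-sided p-value ≈ 0.0442
Since p ≈ 0.0442 > α = 0.01, fail to reject H0; the evidence is not statistically significant.

2.082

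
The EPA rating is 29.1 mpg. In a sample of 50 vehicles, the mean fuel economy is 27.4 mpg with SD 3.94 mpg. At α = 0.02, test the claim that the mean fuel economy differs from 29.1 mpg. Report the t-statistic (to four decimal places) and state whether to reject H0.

t = -3.0510; reject H0

H0: μ = 29.1; H1: μ ≠ 29.1 (one-sample t-test, two-sided).
t = (x̄ − μ₀)/(s/√n) = (27.4 − 29.1)/(3.94/√50) = -3.0510
df = n − 1 = 49
Two-sided p-value ≈ 0.004
Since p ≈ 0.004 < α = 0.02, reject H0; the data support H1.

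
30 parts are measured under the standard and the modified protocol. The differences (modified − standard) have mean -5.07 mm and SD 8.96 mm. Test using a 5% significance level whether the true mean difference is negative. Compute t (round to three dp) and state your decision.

t = -3.099; reject H0

H0: μ_d = 0; H1: μ_d < 0 (paired t-test on the differences, left-tailed).
t = d̄/(s_d/√n) = -5.07/(8.96/√30) = -3.099
df = n − 1 = 29
p-value = P(T ≤ -3.099) ≈ 0.0021
Since p ≈ 0.0021 < α = 0.05, reject H0; the data support H1.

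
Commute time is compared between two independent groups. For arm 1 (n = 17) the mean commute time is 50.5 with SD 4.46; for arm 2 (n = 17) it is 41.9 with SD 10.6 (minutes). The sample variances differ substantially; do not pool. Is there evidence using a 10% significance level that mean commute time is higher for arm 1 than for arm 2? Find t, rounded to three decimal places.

Let group 1 = arm 1, group 2 = arm 2. H0: μ_1 = μ_2; H1: μ_1 > μ_2 (Welch's two-sample t-test, right-tailed).
t = (x̄_1 − x̄_2)/√(s_1²/n_1 + s_2²/n_2) = (50.5 − 41.9)/√(4.46²/17 + 10.6²/17) = 3.083
Welch–Satterthwaite df ≈ 21.49
p-value = P(T ≥ 3.083) ≈ 0.0028
Since p ≈ 0.0028 < α = 0.1, reject H0; the evidence is statistically significant.

3.083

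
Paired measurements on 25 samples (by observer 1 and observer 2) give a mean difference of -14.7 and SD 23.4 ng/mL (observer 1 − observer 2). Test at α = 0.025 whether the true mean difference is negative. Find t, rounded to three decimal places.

H0: μ_d = 0; H1: μ_d < 0 (paired t-test on the differences, left-tailed).
t = d̄/(s_d/√n) = -14.7/(23.4/√25) = -3.141
df = n − 1 = 24
p-value = P(T ≤ -3.141) ≈ 0.002
Since p ≈ 0.002 < α = 0.025, reject H0; the evidence is statistically significant.

-3.141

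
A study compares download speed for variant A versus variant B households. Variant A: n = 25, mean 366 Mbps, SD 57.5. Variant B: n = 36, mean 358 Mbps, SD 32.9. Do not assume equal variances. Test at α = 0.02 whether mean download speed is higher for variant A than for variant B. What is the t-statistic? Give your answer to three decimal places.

Let group 1 = variant A, group 2 = variant B. H0: μ_1 = μ_2; H1: μ_1 > μ_2 (Welch's two-sample t-test, right-tailed).
t = (x̄_1 − x̄_2)/√(s_1²/n_1 + s_2²/n_2) = (366 − 358)/√(57.5²/25 + 32.9²/36) = 0.628
Welch–Satterthwaite df ≈ 34.92
p-value = P(T ≥ 0.628) ≈ 0.267
Since p ≈ 0.267 > α = 0.02, fail to reject H0; the evidence is not statistically significant.

0.628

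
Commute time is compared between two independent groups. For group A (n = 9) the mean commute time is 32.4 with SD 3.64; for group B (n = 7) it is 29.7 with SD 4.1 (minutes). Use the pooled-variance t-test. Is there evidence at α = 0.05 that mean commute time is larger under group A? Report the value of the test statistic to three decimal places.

Let group 1 = group A, group 2 = group B. H0: μ_1 = μ_2; H1: μ_1 > μ_2 (two-sample pooled-variance t-test, right-tailed).
s_p² = [(9−1)·3.64² + (7−1)·4.1²]/(9+7−2) = 14.7755
t = (32.4 − 29.7)/√[14.7755·(1/9 + 1/7)] = 1.394
df = n₁ + n₂ − 2 = 14
p-value = P(T ≥ 1.394) ≈ 0.093
Since p ≈ 0.093 > α = 0.05, fail to reject H0; the evidence is not statistically significant.

1.394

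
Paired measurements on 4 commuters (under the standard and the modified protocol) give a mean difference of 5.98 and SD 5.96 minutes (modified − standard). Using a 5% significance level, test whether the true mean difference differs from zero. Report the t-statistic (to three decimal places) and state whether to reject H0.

t = 2.007; fail to reject H0

H0: μ_d = 0; H1: μ_d ≠ 0 (paired t-test on the differences, two-sided).
t = d̄/(s_d/√n) = 5.98/(5.96/√4) = 2.007
df = n − 1 = 3
Two-sided p-value ≈ 0.138
Since p ≈ 0.138 > α = 0.05, fail to reject H0; the data do not provide sufficient evidence against H0.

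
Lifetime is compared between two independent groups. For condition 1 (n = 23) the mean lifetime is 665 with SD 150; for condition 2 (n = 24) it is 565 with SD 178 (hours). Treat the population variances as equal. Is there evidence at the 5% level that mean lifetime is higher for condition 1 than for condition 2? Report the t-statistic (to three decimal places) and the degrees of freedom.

Let group 1 = condition 1, group 2 = condition 2. H0: μ_1 = μ_2; H1: μ_1 > μ_2 (two-sample pooled-variance t-test, right-tailed).
s_p² = [(23−1)·150² + (24−1)·178²]/(23+24−2) = 27194
t = (665 − 565)/√[27194·(1/23 + 1/24)] = 2.078
df = n₁ + n₂ − 2 = 45
p-value = P(T ≥ 2.078) ≈ 0.0217
Since p ≈ 0.0217 < α = 0.05, reject H0; the evidence is statistically significant.

t = 2.078, df = 45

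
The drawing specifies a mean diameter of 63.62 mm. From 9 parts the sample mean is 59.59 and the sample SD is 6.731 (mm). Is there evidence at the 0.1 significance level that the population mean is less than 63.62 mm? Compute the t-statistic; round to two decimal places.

H0: μ = 63.62; H1: μ < 63.62 (one-sample t-test, left-tailed).
t = (x̄ − μ₀)/(s/√n) = (59.59 − 63.62)/(6.731/√9) = -1.80
df = n − 1 = 8
p-value = P(T ≤ -1.80) ≈ 0.0551
Since p ≈ 0.0551 < α = 0.1, reject H0; the evidence is statistically significant.

-1.80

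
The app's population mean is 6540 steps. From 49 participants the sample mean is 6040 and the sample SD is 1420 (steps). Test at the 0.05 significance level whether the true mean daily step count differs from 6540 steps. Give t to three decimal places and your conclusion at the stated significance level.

t = -2.465; reject H0

H0: μ = 6540; H1: μ ≠ 6540 (one-sample t-test, two-sided).
t = (x̄ − μ₀)/(s/√n) = (6040 − 6540)/(1420/√49) = -2.465
df = n − 1 = 48
Two-sided p-value ≈ 0.0173
Since p ≈ 0.0173 < α = 0.05, reject H0; the evidence is statistically significant.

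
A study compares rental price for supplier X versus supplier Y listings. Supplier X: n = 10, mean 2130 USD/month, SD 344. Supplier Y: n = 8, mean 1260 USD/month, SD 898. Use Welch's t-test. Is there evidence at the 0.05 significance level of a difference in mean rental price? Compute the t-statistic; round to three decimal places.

Let group 1 = supplier X, group 2 = supplier Y. H0: μ_1 = μ_2; H1: μ_1 ≠ μ_2 (Welch's two-sample t-test, two-sided).
t = (x̄_1 − x̄_2)/√(s_1²/n_1 + s_2²/n_2) = (2130 − 1260)/√(344²/10 + 898²/8) = 2.592
Welch–Satterthwaite df ≈ 8.65
Two-sided p-value ≈ 0.030
Since p ≈ 0.030 < α = 0.05, reject H0; the data support H1.

2.592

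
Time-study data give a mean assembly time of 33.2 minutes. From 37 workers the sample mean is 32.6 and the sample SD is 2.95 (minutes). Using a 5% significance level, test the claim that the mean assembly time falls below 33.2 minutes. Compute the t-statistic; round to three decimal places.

-1.237

H0: μ = 33.2; H1: μ < 33.2 (one-sample t-test, left-tailed).
t = (x̄ − μ₀)/(s/√n) = (32.6 − 33.2)/(2.95/√37) = -1.237
df = n − 1 = 36
p-value = P(T ≤ -1.237) ≈ 0.1120
Since p ≈ 0.1120 > α = 0.05, fail to reject H0; the data do not provide sufficient evidence against H0.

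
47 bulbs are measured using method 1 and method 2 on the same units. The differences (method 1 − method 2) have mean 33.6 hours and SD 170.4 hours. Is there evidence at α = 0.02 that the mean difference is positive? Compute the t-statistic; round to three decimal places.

H0: μ_d = 0; H1: μ_d > 0 (paired t-test on the differences, right-tailed).
t = d̄/(s_d/√n) = 33.6/(170.4/√47) = 1.352
df = n − 1 = 46
p-value = P(T ≥ 1.352) ≈ 0.0915
Since p ≈ 0.0915 > α = 0.02, fail to reject H0; the data do not provide sufficient evidence against H0.

1.352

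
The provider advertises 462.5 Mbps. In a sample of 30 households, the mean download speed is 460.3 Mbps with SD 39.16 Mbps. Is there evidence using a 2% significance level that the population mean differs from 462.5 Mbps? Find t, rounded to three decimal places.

H0: μ = 462.5; H1: μ ≠ 462.5 (one-sample t-test, two-sided).
t = (x̄ − μ₀)/(s/√n) = (460.3 − 462.5)/(39.16/√30) = -0.308
df = n − 1 = 29
Two-sided p-value ≈ 0.7605
Since p ≈ 0.7605 > α = 0.02, fail to reject H0; the evidence is not statistically significant.

-0.308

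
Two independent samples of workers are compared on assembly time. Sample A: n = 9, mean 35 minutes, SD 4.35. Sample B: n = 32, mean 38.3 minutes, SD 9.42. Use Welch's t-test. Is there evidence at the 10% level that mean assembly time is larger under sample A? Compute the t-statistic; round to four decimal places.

-1.4945

Let group 1 = sample A, group 2 = sample B. H0: μ_1 = μ_2; H1: μ_1 > μ_2 (Welch's two-sample t-test, right-tailed).
t = (x̄_1 − x̄_2)/√(s_1²/n_1 + s_2²/n_2) = (35 − 38.3)/√(4.35²/9 + 9.42²/32) = -1.4945
Welch–Satterthwaite df ≈ 29.69
p-value = P(T ≥ -1.4945) ≈ 0.927
Since p ≈ 0.927 > α = 0.1, fail to reject H0; the data do not provide sufficient evidence against H0.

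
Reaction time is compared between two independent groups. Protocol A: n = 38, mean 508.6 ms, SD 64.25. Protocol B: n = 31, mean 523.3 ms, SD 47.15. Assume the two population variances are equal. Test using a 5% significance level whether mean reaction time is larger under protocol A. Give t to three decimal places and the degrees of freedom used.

Let group 1 = protocol A, group 2 = protocol B. H0: μ_1 = μ_2; H1: μ_1 > μ_2 (two-sample pooled-variance t-test, right-tailed).
s_p² = [(38−1)·64.25² + (31−1)·47.15²]/(38+31−2) = 3275.1
t = (508.6 − 523.3)/√[3275.1·(1/38 + 1/31)] = -1.061
df = n₁ + n₂ − 2 = 67
p-value = P(T ≥ -1.061) ≈ 0.8538
Since p ≈ 0.8538 > α = 0.05, fail to reject H0; the data do not provide sufficient evidence against H0.

t = -1.061, df = 67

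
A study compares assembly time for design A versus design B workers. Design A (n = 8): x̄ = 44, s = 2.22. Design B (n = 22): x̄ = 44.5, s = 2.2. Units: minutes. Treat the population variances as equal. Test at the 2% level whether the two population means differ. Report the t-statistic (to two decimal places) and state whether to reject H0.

Let group 1 = design A, group 2 = design B. H0: μ_1 = μ_2; H1: μ_1 ≠ μ_2 (two-sample pooled-variance t-test, two-sided).
s_p² = [(8−1)·2.22² + (22−1)·2.2²]/(8+22−2) = 4.8621
t = (44 − 44.5)/√[4.8621·(1/8 + 1/22)] = -0.55
df = n₁ + n₂ − 2 = 28
Two-sided p-value ≈ 0.587
Since p ≈ 0.587 > α = 0.02, fail to reject H0; the evidence is not statistically significant.

t = -0.55; fail to reject H0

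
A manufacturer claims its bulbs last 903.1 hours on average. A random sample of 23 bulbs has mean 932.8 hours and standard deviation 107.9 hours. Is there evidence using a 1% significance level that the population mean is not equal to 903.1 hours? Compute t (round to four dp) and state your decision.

t = 1.3201; fail to reject H0

H0: μ = 903.1; H1: μ ≠ 903.1 (one-sample t-test, two-sided).
t = (x̄ − μ₀)/(s/√n) = (932.8 − 903.1)/(107.9/√23) = 1.3201
df = n − 1 = 22
Two-sided p-value ≈ 0.2004
Since p ≈ 0.2004 > α = 0.01, fail to reject H0; the evidence is not statistically significant.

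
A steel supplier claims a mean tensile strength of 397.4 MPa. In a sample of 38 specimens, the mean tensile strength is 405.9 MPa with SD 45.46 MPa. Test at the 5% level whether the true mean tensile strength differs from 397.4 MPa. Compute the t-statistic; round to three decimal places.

1.153

H0: μ = 397.4; H1: μ ≠ 397.4 (one-sample t-test, two-sided).
t = (x̄ − μ₀)/(s/√n) = (405.9 − 397.4)/(45.46/√38) = 1.153
df = n − 1 = 37
Two-sided p-value ≈ 0.2565
Since p ≈ 0.2565 > α = 0.05, fail to reject H0; the data do not provide sufficient evidence against H0.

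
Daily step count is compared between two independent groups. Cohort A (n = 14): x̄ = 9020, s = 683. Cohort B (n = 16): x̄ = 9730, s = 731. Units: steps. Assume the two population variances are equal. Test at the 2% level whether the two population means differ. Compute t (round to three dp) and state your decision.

Let group 1 = cohort A, group 2 = cohort B. H0: μ_1 = μ_2; H1: μ_1 ≠ μ_2 (two-sample pooled-variance t-test, two-sided).
s_p² = [(14−1)·683² + (16−1)·731²]/(14+16−2) = 502849
t = (9020 − 9730)/√[502849·(1/14 + 1/16)] = -2.736
df = n₁ + n₂ − 2 = 28
Two-sided p-value ≈ 0.0107
Since p ≈ 0.0107 < α = 0.02, reject H0; the data support H1.

t = -2.736; reject H0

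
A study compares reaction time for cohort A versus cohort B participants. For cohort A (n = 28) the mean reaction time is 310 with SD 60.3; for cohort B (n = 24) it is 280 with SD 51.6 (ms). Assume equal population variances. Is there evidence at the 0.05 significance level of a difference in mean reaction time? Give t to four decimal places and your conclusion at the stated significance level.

t = 1.9100; fail to reject H0

Let group 1 = cohort A, group 2 = cohort B. H0: μ_1 = μ_2; H1: μ_1 ≠ μ_2 (two-sample pooled-variance t-test, two-sided).
s_p² = [(28−1)·60.3² + (24−1)·51.6²]/(28+24−2) = 3188.27
t = (310 − 280)/√[3188.27·(1/28 + 1/24)] = 1.9100
df = n₁ + n₂ − 2 = 50
Two-sided p-value ≈ 0.062
Since p ≈ 0.062 > α = 0.05, fail to reject H0; the data do not provide sufficient evidence against H0.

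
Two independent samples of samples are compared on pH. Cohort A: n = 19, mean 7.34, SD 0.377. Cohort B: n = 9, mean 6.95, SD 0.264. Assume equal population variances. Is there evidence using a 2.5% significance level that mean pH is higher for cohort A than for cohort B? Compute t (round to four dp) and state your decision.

t = 2.7841; reject H0

Let group 1 = cohort A, group 2 = cohort B. H0: μ_1 = μ_2; H1: μ_1 > μ_2 (two-sample pooled-variance t-test, right-tailed).
s_p² = [(19−1)·0.377² + (9−1)·0.264²]/(19+9−2) = 0.119842
t = (7.34 − 6.95)/√[0.119842·(1/19 + 1/9)] = 2.7841
df = n₁ + n₂ − 2 = 26
p-value = P(T ≥ 2.7841) ≈ 0.005
Since p ≈ 0.005 < α = 0.025, reject H0; the evidence is statistically significant.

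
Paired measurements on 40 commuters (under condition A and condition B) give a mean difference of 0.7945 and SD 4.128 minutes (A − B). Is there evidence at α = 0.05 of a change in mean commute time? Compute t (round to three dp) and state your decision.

H0: μ_d = 0; H1: μ_d ≠ 0 (paired t-test on the differences, two-sided).
t = d̄/(s_d/√n) = 0.7945/(4.128/√40) = 1.217
df = n − 1 = 39
Two-sided p-value ≈ 0.231
Since p ≈ 0.231 > α = 0.05, fail to reject H0; the data do not provide sufficient evidence against H0.

t = 1.217; fail to reject H0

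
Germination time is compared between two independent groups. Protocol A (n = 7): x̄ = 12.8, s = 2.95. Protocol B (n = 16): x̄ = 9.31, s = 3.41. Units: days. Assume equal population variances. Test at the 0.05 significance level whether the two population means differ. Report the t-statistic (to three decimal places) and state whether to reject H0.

t = 2.344; reject H0

Let group 1 = protocol A, group 2 = protocol B. H0: μ_1 = μ_2; H1: μ_1 ≠ μ_2 (two-sample pooled-variance t-test, two-sided).
s_p² = [(7−1)·2.95² + (16−1)·3.41²]/(7+16−2) = 10.7922
t = (12.8 − 9.31)/√[10.7922·(1/7 + 1/16)] = 2.344
df = n₁ + n₂ − 2 = 21
Two-sided p-value ≈ 0.0290
Since p ≈ 0.0290 < α = 0.05, reject H0; the data support H1.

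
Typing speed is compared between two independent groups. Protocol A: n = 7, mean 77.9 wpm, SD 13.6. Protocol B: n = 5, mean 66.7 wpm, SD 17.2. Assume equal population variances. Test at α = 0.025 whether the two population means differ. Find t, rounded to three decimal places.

Let group 1 = protocol A, group 2 = protocol B. H0: μ_1 = μ_2; H1: μ_1 ≠ μ_2 (two-sample pooled-variance t-test, two-sided).
s_p² = [(7−1)·13.6² + (5−1)·17.2²]/(7+5−2) = 229.312
t = (77.9 − 66.7)/√[229.312·(1/7 + 1/5)] = 1.263
df = n₁ + n₂ − 2 = 10
Two-sided p-value ≈ 0.235
Since p ≈ 0.235 > α = 0.025, fail to reject H0; the data do not provide sufficient evidence against H0.

1.263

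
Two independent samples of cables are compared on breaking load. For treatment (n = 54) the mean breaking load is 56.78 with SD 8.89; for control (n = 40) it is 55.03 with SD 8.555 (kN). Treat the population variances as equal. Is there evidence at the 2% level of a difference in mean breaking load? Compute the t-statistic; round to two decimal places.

Let group 1 = treatment, group 2 = control. H0: μ_1 = μ_2; H1: μ_1 ≠ μ_2 (two-sample pooled-variance t-test, two-sided).
s_p² = [(54−1)·8.89² + (40−1)·8.555²]/(54+40−2) = 76.5547
t = (56.78 − 55.03)/√[76.5547·(1/54 + 1/40)] = 0.96
df = n₁ + n₂ − 2 = 92
Two-sided p-value ≈ 0.3402
Since p ≈ 0.3402 > α = 0.02, fail to reject H0; the data do not provide sufficient evidence against H0.

0.96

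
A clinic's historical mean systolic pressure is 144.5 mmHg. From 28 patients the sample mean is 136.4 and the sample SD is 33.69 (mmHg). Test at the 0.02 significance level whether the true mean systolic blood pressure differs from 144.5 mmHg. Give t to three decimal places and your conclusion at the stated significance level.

t = -1.272; fail to reject H0

H0: μ = 144.5; H1: μ ≠ 144.5 (one-sample t-test, two-sided).
t = (x̄ − μ₀)/(s/√n) = (136.4 − 144.5)/(33.69/√28) = -1.272
df = n − 1 = 27
Two-sided p-value ≈ 0.214
Since p ≈ 0.214 > α = 0.02, fail to reject H0; the evidence is not statistically significant.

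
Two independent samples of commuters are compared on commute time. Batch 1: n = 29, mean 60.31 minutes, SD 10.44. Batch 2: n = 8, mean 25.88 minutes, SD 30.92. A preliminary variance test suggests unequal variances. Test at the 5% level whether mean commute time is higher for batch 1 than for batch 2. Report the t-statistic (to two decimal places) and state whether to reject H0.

Let group 1 = batch 1, group 2 = batch 2. H0: μ_1 = μ_2; H1: μ_1 > μ_2 (Welch's two-sample t-test, right-tailed).
t = (x̄_1 − x̄_2)/√(s_1²/n_1 + s_2²/n_2) = (60.31 − 25.88)/√(10.44²/29 + 30.92²/8) = 3.10
Welch–Satterthwaite df ≈ 7.45
p-value = P(T ≥ 3.10) ≈ 0.0080
Since p ≈ 0.0080 < α = 0.05, reject H0; the evidence is statistically significant.

t = 3.10; reject H0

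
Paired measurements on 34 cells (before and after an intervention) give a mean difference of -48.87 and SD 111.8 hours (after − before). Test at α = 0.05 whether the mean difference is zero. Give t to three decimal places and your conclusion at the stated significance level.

H0: μ_d = 0; H1: μ_d ≠ 0 (paired t-test on the differences, two-sided).
t = d̄/(s_d/√n) = -48.87/(111.8/√34) = -2.549
df = n − 1 = 33
Two-sided p-value ≈ 0.0156
Since p ≈ 0.0156 < α = 0.05, reject H0; the evidence is statistically significant.

t = -2.549; reject H0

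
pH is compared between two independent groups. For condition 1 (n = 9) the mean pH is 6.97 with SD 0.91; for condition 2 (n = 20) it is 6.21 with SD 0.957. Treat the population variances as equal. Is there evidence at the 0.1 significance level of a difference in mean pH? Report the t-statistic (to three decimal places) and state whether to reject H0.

Let group 1 = condition 1, group 2 = condition 2. H0: μ_1 = μ_2; H1: μ_1 ≠ μ_2 (two-sample pooled-variance t-test, two-sided).
s_p² = [(9−1)·0.91² + (20−1)·0.957²]/(9+20−2) = 0.889849
t = (6.97 − 6.21)/√[0.889849·(1/9 + 1/20)] = 2.007
df = n₁ + n₂ − 2 = 27
Two-sided p-value ≈ 0.0548
Since p ≈ 0.0548 < α = 0.1, reject H0; the data support H1.

t = 2.007; reject H0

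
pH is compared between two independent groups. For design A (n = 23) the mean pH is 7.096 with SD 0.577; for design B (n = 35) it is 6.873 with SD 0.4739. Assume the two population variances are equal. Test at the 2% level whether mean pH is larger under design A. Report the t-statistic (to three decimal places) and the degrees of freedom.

t = 1.607, df = 56

Let group 1 = design A, group 2 = design B. H0: μ_1 = μ_2; H1: μ_1 > μ_2 (two-sample pooled-variance t-test, right-tailed).
s_p² = [(23−1)·0.577² + (35−1)·0.4739²]/(23+35−2) = 0.267146
t = (7.096 − 6.873)/√[0.267146·(1/23 + 1/35)] = 1.607
df = n₁ + n₂ − 2 = 56
p-value = P(T ≥ 1.607) ≈ 0.057
Since p ≈ 0.057 > α = 0.02, fail to reject H0; the data do not provide sufficient evidence against H0.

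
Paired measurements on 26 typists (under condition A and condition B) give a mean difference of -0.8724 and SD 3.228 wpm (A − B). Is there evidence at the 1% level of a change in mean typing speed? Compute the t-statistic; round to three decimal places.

H0: μ_d = 0; H1: μ_d ≠ 0 (paired t-test on the differences, two-sided).
t = d̄/(s_d/√n) = -0.8724/(3.228/√26) = -1.378
df = n − 1 = 25
Two-sided p-value ≈ 0.180
Since p ≈ 0.180 > α = 0.01, fail to reject H0; the data do not provide sufficient evidence against H0.

-1.378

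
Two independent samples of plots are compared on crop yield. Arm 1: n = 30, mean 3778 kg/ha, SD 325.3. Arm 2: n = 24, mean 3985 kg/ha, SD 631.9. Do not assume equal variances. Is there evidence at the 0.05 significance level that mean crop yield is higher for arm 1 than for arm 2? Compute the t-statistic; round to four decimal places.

Let group 1 = arm 1, group 2 = arm 2. H0: μ_1 = μ_2; H1: μ_1 > μ_2 (Welch's two-sample t-test, right-tailed).
t = (x̄_1 − x̄_2)/√(s_1²/n_1 + s_2²/n_2) = (3778 − 3985)/√(325.3²/30 + 631.9²/24) = -1.4577
Welch–Satterthwaite df ≈ 32.62
p-value = P(T ≥ -1.4577) ≈ 0.923
Since p ≈ 0.923 > α = 0.05, fail to reject H0; the data do not provide sufficient evidence against H0.

-1.4577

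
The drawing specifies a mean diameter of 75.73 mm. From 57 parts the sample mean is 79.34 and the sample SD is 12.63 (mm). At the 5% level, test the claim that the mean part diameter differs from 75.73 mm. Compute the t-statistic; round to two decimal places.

H0: μ = 75.73; H1: μ ≠ 75.73 (one-sample t-test, two-sided).
t = (x̄ − μ₀)/(s/√n) = (79.34 − 75.73)/(12.63/√57) = 2.16
df = n − 1 = 56
Two-sided p-value ≈ 0.0352
Since p ≈ 0.0352 < α = 0.05, reject H0; the evidence is statistically significant.

2.16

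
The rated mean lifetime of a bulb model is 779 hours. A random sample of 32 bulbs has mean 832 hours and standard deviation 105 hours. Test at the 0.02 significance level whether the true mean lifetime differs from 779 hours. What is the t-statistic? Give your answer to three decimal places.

H0: μ = 779; H1: μ ≠ 779 (one-sample t-test, two-sided).
t = (x̄ − μ₀)/(s/√n) = (832 − 779)/(105/√32) = 2.855
df = n − 1 = 31
Two-sided p-value ≈ 0.008
Since p ≈ 0.008 < α = 0.02, reject H0; the data support H1.

2.855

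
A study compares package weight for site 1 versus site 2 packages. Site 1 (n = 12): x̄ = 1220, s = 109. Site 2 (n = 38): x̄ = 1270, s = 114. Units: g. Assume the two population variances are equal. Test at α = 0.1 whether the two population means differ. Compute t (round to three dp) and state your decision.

t = -1.338; fail to reject H0

Let group 1 = site 1, group 2 = site 2. H0: μ_1 = μ_2; H1: μ_1 ≠ μ_2 (two-sample pooled-variance t-test, two-sided).
s_p² = [(12−1)·109² + (38−1)·114²]/(12+38−2) = 12740.5
t = (1220 − 1270)/√[12740.5·(1/12 + 1/38)] = -1.338
df = n₁ + n₂ − 2 = 48
Two-sided p-value ≈ 0.1873
Since p ≈ 0.1873 > α = 0.1, fail to reject H0; the data do not provide sufficient evidence against H0.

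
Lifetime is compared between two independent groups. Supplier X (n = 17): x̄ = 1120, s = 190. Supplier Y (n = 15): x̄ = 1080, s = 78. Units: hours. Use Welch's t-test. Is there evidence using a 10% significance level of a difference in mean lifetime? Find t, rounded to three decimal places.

0.795

Let group 1 = supplier X, group 2 = supplier Y. H0: μ_1 = μ_2; H1: μ_1 ≠ μ_2 (Welch's two-sample t-test, two-sided).
t = (x̄_1 − x̄_2)/√(s_1²/n_1 + s_2²/n_2) = (1120 − 1080)/√(190²/17 + 78²/15) = 0.795
Welch–Satterthwaite df ≈ 21.79
Two-sided p-value ≈ 0.435
Since p ≈ 0.435 > α = 0.1, fail to reject H0; the evidence is not statistically significant.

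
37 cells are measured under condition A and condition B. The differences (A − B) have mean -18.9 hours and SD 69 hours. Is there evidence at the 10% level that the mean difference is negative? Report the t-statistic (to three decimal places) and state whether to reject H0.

t = -1.666; reject H0

H0: μ_d = 0; H1: μ_d < 0 (paired t-test on the differences, left-tailed).
t = d̄/(s_d/√n) = -18.9/(69/√37) = -1.666
df = n − 1 = 36
p-value = P(T ≤ -1.666) ≈ 0.0522
Since p ≈ 0.0522 < α = 0.1, reject H0; the evidence is statistically significant.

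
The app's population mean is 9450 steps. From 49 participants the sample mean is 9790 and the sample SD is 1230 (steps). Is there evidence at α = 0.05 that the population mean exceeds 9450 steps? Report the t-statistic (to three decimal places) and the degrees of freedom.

H0: μ = 9450; H1: μ > 9450 (one-sample t-test, right-tailed).
t = (x̄ − μ₀)/(s/√n) = (9790 − 9450)/(1230/√49) = 1.935
df = n − 1 = 48
p-value = P(T ≥ 1.935) ≈ 0.0294
Since p ≈ 0.0294 < α = 0.05, reject H0; the data support H1.

t = 1.935, df = 48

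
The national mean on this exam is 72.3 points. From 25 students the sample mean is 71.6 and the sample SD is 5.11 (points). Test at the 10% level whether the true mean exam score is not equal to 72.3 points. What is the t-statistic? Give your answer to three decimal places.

H0: μ = 72.3; H1: μ ≠ 72.3 (one-sample t-test, two-sided).
t = (x̄ − μ₀)/(s/√n) = (71.6 − 72.3)/(5.11/√25) = -0.685
df = n − 1 = 24
Two-sided p-value ≈ 0.4999
Since p ≈ 0.4999 > α = 0.1, fail to reject H0; the data do not provide sufficient evidence against H0.

-0.685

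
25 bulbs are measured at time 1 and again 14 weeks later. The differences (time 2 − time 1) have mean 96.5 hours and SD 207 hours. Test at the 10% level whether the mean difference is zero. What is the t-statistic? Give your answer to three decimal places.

2.331

H0: μ_d = 0; H1: μ_d ≠ 0 (paired t-test on the differences, two-sided).
t = d̄/(s_d/√n) = 96.5/(207/√25) = 2.331
df = n − 1 = 24
Two-sided p-value ≈ 0.0285
Since p ≈ 0.0285 < α = 0.1, reject H0; the data support H1.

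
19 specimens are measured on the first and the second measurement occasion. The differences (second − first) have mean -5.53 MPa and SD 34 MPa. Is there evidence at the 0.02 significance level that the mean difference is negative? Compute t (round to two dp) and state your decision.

H0: μ_d = 0; H1: μ_d < 0 (paired t-test on the differences, left-tailed).
t = d̄/(s_d/√n) = -5.53/(34/√19) = -0.71
df = n − 1 = 18
p-value = P(T ≤ -0.71) ≈ 0.244
Since p ≈ 0.244 > α = 0.02, fail to reject H0; the data do not provide sufficient evidence against H0.

t = -0.71; fail to reject H0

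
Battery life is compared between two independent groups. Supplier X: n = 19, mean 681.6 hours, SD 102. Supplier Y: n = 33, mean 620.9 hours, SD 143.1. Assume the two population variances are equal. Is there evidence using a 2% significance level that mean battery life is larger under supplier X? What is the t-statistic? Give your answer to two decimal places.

1.62

Let group 1 = supplier X, group 2 = supplier Y. H0: μ_1 = μ_2; H1: μ_1 > μ_2 (two-sample pooled-variance t-test, right-tailed).
s_p² = [(19−1)·102² + (33−1)·143.1²]/(19+33−2) = 16851.1
t = (681.6 − 620.9)/√[16851.1·(1/19 + 1/33)] = 1.62
df = n₁ + n₂ − 2 = 50
p-value = P(T ≥ 1.62) ≈ 0.0554
Since p ≈ 0.0554 > α = 0.02, fail to reject H0; the data do not provide sufficient evidence against H0.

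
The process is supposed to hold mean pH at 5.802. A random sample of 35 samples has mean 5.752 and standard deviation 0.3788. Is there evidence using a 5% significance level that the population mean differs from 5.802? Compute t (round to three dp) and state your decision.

H0: μ = 5.802; H1: μ ≠ 5.802 (one-sample t-test, two-sided).
t = (x̄ − μ₀)/(s/√n) = (5.752 − 5.802)/(0.3788/√35) = -0.781
df = n − 1 = 34
Two-sided p-value ≈ 0.4403
Since p ≈ 0.4403 > α = 0.05, fail to reject H0; the evidence is not statistically significant.

t = -0.781; fail to reject H0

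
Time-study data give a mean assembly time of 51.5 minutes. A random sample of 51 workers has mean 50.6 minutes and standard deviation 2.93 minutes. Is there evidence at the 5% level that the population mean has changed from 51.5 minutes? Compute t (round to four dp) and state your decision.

H0: μ = 51.5; H1: μ ≠ 51.5 (one-sample t-test, two-sided).
t = (x̄ − μ₀)/(s/√n) = (50.6 − 51.5)/(2.93/√51) = -2.1936
df = n − 1 = 50
Two-sided p-value ≈ 0.0329
Since p ≈ 0.0329 < α = 0.05, reject H0; the evidence is statistically significant.

t = -2.1936; reject H0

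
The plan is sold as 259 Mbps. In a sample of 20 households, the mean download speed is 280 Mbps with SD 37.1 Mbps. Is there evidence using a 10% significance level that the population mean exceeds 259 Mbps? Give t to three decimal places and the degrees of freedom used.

H0: μ = 259; H1: μ > 259 (one-sample t-test, right-tailed).
t = (x̄ − μ₀)/(s/√n) = (280 − 259)/(37.1/√20) = 2.531
df = n − 1 = 19
p-value = P(T ≥ 2.531) ≈ 0.010
Since p ≈ 0.010 < α = 0.1, reject H0; the evidence is statistically significant.

t = 2.531, df = 19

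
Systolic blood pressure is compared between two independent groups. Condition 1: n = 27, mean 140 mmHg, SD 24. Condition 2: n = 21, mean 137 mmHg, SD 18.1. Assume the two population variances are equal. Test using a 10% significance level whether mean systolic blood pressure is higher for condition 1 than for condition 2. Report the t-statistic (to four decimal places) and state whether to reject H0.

Let group 1 = condition 1, group 2 = condition 2. H0: μ_1 = μ_2; H1: μ_1 > μ_2 (two-sample pooled-variance t-test, right-tailed).
s_p² = [(27−1)·24² + (21−1)·18.1²]/(27+21−2) = 468.004
t = (140 − 137)/√[468.004·(1/27 + 1/21)] = 0.4766
df = n₁ + n₂ − 2 = 46
p-value = P(T ≥ 0.4766) ≈ 0.318
Since p ≈ 0.318 > α = 0.1, fail to reject H0; the data do not provide sufficient evidence against H0.

t = 0.4766; fail to reject H0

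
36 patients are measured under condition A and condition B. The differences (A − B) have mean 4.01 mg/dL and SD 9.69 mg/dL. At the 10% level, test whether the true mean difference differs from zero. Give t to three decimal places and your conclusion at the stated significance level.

t = 2.483; reject H0

H0: μ_d = 0; H1: μ_d ≠ 0 (paired t-test on the differences, two-sided).
t = d̄/(s_d/√n) = 4.01/(9.69/√36) = 2.483
df = n − 1 = 35
Two-sided p-value ≈ 0.018
Since p ≈ 0.018 < α = 0.1, reject H0; the data support H1.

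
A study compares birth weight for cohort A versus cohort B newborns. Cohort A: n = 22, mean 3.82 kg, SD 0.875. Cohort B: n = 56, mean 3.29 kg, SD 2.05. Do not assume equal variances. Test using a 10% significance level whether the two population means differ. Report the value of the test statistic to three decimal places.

Let group 1 = cohort A, group 2 = cohort B. H0: μ_1 = μ_2; H1: μ_1 ≠ μ_2 (Welch's two-sample t-test, two-sided).
t = (x̄_1 − x̄_2)/√(s_1²/n_1 + s_2²/n_2) = (3.82 − 3.29)/√(0.875²/22 + 2.05²/56) = 1.599
Welch–Satterthwaite df ≈ 75.38
Two-sided p-value ≈ 0.1140
Since p ≈ 0.1140 > α = 0.1, fail to reject H0; the evidence is not statistically significant.

1.599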